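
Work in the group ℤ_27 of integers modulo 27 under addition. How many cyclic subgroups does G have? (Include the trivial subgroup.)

4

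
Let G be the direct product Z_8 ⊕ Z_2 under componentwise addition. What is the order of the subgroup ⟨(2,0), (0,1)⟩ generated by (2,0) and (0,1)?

|⟨(2,0)⟩| = 4 and |⟨(0,1)⟩| = 2, so |H| is a multiple of lcm(4, 2) = 4 and divides |G| = 16.
Closing under the operation: H = {(0,0), (0,1), (2,0), (2,1), (4,0), (4,1), (6,0), (6,1)}, so |H| = 8.

8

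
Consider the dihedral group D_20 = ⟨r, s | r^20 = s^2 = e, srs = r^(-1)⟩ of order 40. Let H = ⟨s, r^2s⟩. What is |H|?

20

|⟨s⟩| = 2 and |⟨r^2s⟩| = 2, so |H| is a multiple of lcm(2, 2) = 2 and divides |G| = 40.
Closing under the operation: H = {e, r^2, r^4, r^6, r^8, r^10, r^12, r^14, r^16, r^18, s, r^2s, r^4s, r^6s, r^8s, r^10s, r^12s, r^14s, r^16s, r^18s}, so |H| = 20.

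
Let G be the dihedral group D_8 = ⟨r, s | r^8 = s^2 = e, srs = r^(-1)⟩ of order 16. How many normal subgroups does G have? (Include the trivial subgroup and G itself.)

G has 19 subgroups. Checking conjugation-invariance by order — order 1: 1/1 normal; order 2: 1/9 normal; order 4: 1/5 normal; order 8: 3/3 normal; order 16: 1/1 normal.
Total normal subgroups: 7.

7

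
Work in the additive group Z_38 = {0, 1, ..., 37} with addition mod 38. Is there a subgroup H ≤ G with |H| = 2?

Yes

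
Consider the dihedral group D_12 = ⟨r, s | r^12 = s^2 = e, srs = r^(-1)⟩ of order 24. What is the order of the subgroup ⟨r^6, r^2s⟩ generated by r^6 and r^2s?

|⟨r^6⟩| = 2 and |⟨r^2s⟩| = 2, so |H| is a multiple of lcm(2, 2) = 2 and divides |G| = 24.
Closing under the operation: H = {e, r^6, r^2s, r^8s}, so |H| = 4.

4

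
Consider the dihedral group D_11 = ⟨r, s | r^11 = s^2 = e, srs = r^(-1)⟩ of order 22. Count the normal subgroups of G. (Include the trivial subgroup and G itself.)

3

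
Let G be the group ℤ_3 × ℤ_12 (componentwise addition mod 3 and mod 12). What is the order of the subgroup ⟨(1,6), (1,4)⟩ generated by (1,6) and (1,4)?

|⟨(1,6)⟩| = 6 and |⟨(1,4)⟩| = 3, so |H| is a multiple of lcm(6, 3) = 6 and divides |G| = 36.
Closing under the operation: H = {(0,0), (0,2), (0,4), (0,6), (0,8), (0,10), (1,0), (1,2), (1,4), (1,6), (1,8), (1,10), (2,0), (2,2), (2,4), (2,6), (2,8), (2,10)}, so |H| = 18.

18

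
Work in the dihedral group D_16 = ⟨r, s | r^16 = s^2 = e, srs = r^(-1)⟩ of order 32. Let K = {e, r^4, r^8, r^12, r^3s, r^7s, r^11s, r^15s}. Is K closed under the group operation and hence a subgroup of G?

Yes

|K| = 8 divides |G| = 32, consistent with Lagrange.
K contains the identity, every element's inverse is in K, and K is closed under ·: it is a subgroup.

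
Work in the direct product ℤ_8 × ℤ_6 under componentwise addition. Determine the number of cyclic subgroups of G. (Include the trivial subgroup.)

16

Each element a generates a cyclic subgroup ⟨a⟩; distinct elements may generate the same one (a cyclic group of order d has φ(d) generators).
Cyclic subgroups by order — order 1: 1; order 2: 3; order 3: 1; order 4: 2; order 6: 3; order 8: 2; order 12: 2; order 24: 2.
Total: 16.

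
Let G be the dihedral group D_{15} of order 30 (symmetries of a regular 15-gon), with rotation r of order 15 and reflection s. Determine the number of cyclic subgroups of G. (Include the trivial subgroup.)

19

Each element a generates a cyclic subgroup ⟨a⟩; distinct elements may generate the same one (a cyclic group of order d has φ(d) generators).
Cyclic subgroups by order — order 1: 1; order 2: 15; order 3: 1; order 5: 1; order 15: 1.
Total: 19.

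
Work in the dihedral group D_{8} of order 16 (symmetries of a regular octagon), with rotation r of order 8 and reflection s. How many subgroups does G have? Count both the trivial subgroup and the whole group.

19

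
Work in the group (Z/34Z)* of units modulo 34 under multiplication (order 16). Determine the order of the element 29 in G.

Compute successive powers of 29 mod 34: 29, 25, 11, 13, 3, 19, 7, 33, …; 29^16 ≡ 1 (mod 34).
So |⟨29⟩| = 16.

16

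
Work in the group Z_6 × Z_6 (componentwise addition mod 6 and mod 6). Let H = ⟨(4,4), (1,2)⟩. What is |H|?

18

|⟨(4,4)⟩| = 3 and |⟨(1,2)⟩| = 6, so |H| is a multiple of lcm(3, 6) = 6 and divides |G| = 36.
Closing under the operation: H = {(0,0), (0,2), (0,4), (1,0), (1,2), (1,4), (2,0), (2,2), (2,4), (3,0), (3,2), (3,4), (4,0), (4,2), (4,4), (5,0), (5,2), (5,4)}, so |H| = 18.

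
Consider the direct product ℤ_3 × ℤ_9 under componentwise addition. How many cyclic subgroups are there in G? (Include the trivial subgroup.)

8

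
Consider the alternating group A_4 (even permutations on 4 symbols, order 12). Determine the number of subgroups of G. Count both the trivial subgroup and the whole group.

|G| = 12, so by Lagrange every subgroup order divides 12. Divisors: 1, 2, 3, 4, 6, 12.
Subgroups by order — order 1: 1; order 2: 3; order 3: 4; order 4: 1; order 6: 0; order 12: 1.
Total: 1 + 3 + 4 + 1 + 0 + 1 = 10.

10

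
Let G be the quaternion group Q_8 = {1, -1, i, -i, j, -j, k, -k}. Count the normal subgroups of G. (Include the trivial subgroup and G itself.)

G has 6 subgroups. Checking conjugation-invariance by order — order 1: 1/1 normal; order 2: 1/1 normal; order 4: 3/3 normal; order 8: 1/1 normal.
Total normal subgroups: 6.

6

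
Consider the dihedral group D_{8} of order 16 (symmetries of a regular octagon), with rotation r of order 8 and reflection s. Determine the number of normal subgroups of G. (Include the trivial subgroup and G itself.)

G has 19 subgroups. Checking conjugation-invariance by order — order 1: 1/1 normal; order 2: 1/9 normal; order 4: 1/5 normal; order 8: 3/3 normal; order 16: 1/1 normal.
Total normal subgroups: 7.

7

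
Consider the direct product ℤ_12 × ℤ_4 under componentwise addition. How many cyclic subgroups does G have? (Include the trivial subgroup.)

20

Group the elements of G by the cyclic subgroup they generate; each cyclic subgroup of order d accounts for φ(d) elements.
Cyclic subgroups by order — order 1: 1; order 2: 3; order 3: 1; order 4: 6; order 6: 3; order 12: 6.
Total: 20.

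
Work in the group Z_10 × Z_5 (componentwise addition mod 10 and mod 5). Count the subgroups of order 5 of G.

6

|G| = 50 and 5 | 50, so subgroups of order 5 are possible by Lagrange.
The subgroups of order 5 are: {(0,0), (0,1), (0,2), (0,3), (0,4)}; {(0,0), (2,0), (4,0), (6,0), (8,0)}; {(0,0), (2,1), (4,2), (6,3), (8,4)}; {(0,0), (2,2), (4,4), (6,1), (8,3)}; … (6 in all).
So G has 6 subgroups of order 5.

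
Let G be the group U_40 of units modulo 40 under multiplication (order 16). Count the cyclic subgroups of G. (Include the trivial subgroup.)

A cyclic subgroup of order d is generated by each of its φ(d) elements of order d, so the cyclic subgroups of order d number (#elements of order d)/φ(d).
Cyclic subgroups by order — order 1: 1; order 2: 7; order 4: 4.
Total: 12.

12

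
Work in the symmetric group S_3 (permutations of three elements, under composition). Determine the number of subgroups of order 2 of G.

3

|G| = 6 and 2 | 6, so subgroups of order 2 are possible by Lagrange.
The subgroups of order 2 are: {e, (1 2)}; {e, (1 3)}; {e, (2 3)}.
So G has 3 subgroups of order 2.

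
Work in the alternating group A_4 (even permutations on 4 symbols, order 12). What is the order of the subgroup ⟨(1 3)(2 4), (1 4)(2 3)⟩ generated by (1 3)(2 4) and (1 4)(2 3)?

|⟨(1 3)(2 4)⟩| = 2 and |⟨(1 4)(2 3)⟩| = 2, so |H| is a multiple of lcm(2, 2) = 2 and divides |G| = 12.
Closing under the operation: H = {e, (1 2)(3 4), (1 3)(2 4), (1 4)(2 3)}, so |H| = 4.

4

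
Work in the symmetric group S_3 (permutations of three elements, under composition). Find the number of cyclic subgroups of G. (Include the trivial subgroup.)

5

Group the elements of G by the cyclic subgroup they generate; each cyclic subgroup of order d accounts for φ(d) elements.
Cyclic subgroups by order — order 1: 1; order 2: 3; order 3: 1.
Total: 5.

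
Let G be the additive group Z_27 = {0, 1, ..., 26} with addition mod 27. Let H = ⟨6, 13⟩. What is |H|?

27

|⟨6⟩| = 9 and |⟨13⟩| = 27, so |H| is a multiple of lcm(9, 27) = 27 and divides |G| = 27.
Closing {6, 13} under the group operation gives all of G, so |H| = 27.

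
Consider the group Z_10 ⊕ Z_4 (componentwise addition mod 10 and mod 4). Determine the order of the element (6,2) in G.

The order of (6,2) in Z_10 × Z_4 is lcm(ord(6) in Z_10, ord(2) in Z_4).
ord(6) = 5 and ord(2) = 2, so |⟨(6,2)⟩| = lcm(5, 2) = 10.

10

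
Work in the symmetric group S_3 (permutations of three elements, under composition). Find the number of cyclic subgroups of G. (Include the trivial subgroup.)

5

Each element a generates a cyclic subgroup ⟨a⟩; distinct elements may generate the same one (a cyclic group of order d has φ(d) generators).
Cyclic subgroups by order — order 1: 1; order 2: 3; order 3: 1.
Total: 5.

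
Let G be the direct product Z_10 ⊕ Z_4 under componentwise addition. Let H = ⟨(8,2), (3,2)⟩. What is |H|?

20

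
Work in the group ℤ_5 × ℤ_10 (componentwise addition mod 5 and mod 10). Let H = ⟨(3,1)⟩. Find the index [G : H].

|⟨(3,1)⟩| = 10 and |G| = 50.
By Lagrange, [G : H] = |G|/|H| = 50/10 = 5.

5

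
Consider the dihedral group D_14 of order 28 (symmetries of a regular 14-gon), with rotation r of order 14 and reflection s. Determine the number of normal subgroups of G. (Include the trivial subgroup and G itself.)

G has 28 subgroups. Checking conjugation-invariance by order — order 1: 1/1 normal; order 2: 1/15 normal; order 4: 0/7 normal; order 7: 1/1 normal; order 14: 3/3 normal; order 28: 1/1 normal.
Total normal subgroups: 7.

7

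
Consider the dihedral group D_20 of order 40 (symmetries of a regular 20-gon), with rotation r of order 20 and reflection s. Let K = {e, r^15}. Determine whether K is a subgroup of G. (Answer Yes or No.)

r^15 ∈ K but its inverse r^5 ∉ K, so K is not a subgroup.

No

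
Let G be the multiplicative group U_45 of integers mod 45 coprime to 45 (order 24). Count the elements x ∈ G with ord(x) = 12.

8

The elements of order 12 are: 2, 7, 13, 22, 23, 32, 38, 43.
That's 8.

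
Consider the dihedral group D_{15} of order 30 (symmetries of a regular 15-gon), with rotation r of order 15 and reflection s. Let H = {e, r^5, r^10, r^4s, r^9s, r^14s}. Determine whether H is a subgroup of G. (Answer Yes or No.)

Yes

|H| = 6 divides |G| = 30, consistent with Lagrange.
H contains the identity, every element's inverse is in H, and H is closed under ·: it is a subgroup.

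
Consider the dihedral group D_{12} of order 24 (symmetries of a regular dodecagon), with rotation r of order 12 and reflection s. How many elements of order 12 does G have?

The elements of order 12 are: r, r^5, r^7, r^11.
That's 4.

4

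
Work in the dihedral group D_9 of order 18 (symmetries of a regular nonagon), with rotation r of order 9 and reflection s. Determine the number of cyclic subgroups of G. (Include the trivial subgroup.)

12

Group the elements of G by the cyclic subgroup they generate; each cyclic subgroup of order d accounts for φ(d) elements.
Cyclic subgroups by order — order 1: 1; order 2: 9; order 3: 1; order 9: 1.
Total: 12.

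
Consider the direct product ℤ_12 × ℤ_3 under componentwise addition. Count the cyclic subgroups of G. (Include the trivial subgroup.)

Group the elements of G by the cyclic subgroup they generate; each cyclic subgroup of order d accounts for φ(d) elements.
Cyclic subgroups by order — order 1: 1; order 2: 1; order 3: 4; order 4: 1; order 6: 4; order 12: 4.
Total: 15.

15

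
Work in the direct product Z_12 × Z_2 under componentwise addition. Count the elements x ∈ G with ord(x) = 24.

An element (a,b) has order lcm(ord(a), ord(b)); count pairs with lcm equal to 24.
Enumerating gives 0 such elements.

0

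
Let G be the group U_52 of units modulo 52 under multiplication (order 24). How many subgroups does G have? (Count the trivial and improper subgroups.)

|G| = 24, so by Lagrange every subgroup order divides 24. Divisors: 1, 2, 3, 4, 6, 8, 12, 24.
Subgroups by order — order 1: 1; order 2: 3; order 3: 1; order 4: 3; order 6: 3; order 8: 1; order 12: 3; order 24: 1.
Total: 1 + 3 + 1 + 3 + 3 + 1 + 3 + 1 = 16.

16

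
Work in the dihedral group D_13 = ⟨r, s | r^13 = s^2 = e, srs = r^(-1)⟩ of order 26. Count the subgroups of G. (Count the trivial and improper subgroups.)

16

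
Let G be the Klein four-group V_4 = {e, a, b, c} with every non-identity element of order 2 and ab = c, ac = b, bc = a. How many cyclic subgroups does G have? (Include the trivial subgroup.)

Each element a generates a cyclic subgroup ⟨a⟩; distinct elements may generate the same one (a cyclic group of order d has φ(d) generators).
Cyclic subgroups by order — order 1: 1; order 2: 3.
Total: 4.

4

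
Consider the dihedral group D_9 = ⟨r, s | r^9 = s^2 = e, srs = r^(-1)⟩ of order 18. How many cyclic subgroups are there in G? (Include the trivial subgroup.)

12

Group the elements of G by the cyclic subgroup they generate; each cyclic subgroup of order d accounts for φ(d) elements.
Cyclic subgroups by order — order 1: 1; order 2: 9; order 3: 1; order 9: 1.
Total: 12.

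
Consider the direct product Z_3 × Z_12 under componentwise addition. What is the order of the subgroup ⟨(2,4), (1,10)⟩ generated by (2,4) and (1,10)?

|⟨(2,4)⟩| = 3 and |⟨(1,10)⟩| = 6, so |H| is a multiple of lcm(3, 6) = 6 and divides |G| = 36.
Closing under the operation: H = {(0,0), (0,2), (0,4), (0,6), (0,8), (0,10), (1,0), (1,2), (1,4), (1,6), (1,8), (1,10), (2,0), (2,2), (2,4), (2,6), (2,8), (2,10)}, so |H| = 18.

18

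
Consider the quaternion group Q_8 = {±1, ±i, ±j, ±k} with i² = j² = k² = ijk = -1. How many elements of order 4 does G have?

6

The elements of order 4 are: i, -i, j, -j, k, -k.
That's 6.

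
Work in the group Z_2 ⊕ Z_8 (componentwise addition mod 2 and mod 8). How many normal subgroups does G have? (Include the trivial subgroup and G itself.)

G is abelian, so every subgroup is normal.
G has 11 subgroups in total, hence 11 normal subgroups.

11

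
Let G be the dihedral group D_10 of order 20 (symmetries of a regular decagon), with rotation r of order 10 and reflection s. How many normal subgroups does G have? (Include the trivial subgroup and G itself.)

G has 22 subgroups. Checking conjugation-invariance by order — order 1: 1/1 normal; order 2: 1/11 normal; order 4: 0/5 normal; order 5: 1/1 normal; order 10: 3/3 normal; order 20: 1/1 normal.
Total normal subgroups: 7.

7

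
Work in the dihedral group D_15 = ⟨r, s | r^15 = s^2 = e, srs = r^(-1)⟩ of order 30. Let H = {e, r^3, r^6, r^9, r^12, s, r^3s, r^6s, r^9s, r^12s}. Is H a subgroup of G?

Yes

|H| = 10 divides |G| = 30, consistent with Lagrange.
H contains the identity, every element's inverse is in H, and H is closed under ·: it is a subgroup.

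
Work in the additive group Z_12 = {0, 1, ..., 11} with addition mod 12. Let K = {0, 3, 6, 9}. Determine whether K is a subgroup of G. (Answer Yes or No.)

|K| = 4 divides |G| = 12, consistent with Lagrange.
K contains the identity, every element's inverse is in K, and K is closed under +: it is a subgroup.
In fact K = ⟨9⟩.

Yes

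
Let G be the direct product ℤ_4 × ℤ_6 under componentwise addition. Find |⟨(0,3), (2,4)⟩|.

12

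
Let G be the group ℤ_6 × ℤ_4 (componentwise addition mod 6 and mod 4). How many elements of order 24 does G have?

An element (a,b) has order lcm(ord(a), ord(b)); count pairs with lcm equal to 24.
Enumerating gives 0 such elements.

0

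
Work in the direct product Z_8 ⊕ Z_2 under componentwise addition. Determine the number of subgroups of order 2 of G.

3

|G| = 16 and 2 | 16, so subgroups of order 2 are possible by Lagrange.
The subgroups of order 2 are: {(0,0), (0,1)}; {(0,0), (4,0)}; {(0,0), (4,1)}.
So G has 3 subgroups of order 2.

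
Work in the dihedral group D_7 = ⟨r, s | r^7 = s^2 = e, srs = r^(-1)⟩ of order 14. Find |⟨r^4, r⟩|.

7

|⟨r^4⟩| = 7 and |⟨r⟩| = 7, so |H| is a multiple of lcm(7, 7) = 7 and divides |G| = 14.
Closing under the operation: H = {e, r, r^2, r^3, r^4, r^5, r^6}, so |H| = 7.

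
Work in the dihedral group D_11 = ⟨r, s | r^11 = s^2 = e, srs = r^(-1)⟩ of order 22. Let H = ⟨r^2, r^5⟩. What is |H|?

11

|⟨r^2⟩| = 11 and |⟨r^5⟩| = 11, so |H| is a multiple of lcm(11, 11) = 11 and divides |G| = 22.
Closing under the operation: H = {e, r, r^2, r^3, r^4, r^5, r^6, r^7, r^8, r^9, r^10}, so |H| = 11.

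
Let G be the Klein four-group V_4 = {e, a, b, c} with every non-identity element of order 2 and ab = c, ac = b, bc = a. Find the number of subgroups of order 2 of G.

3

|G| = 4 and 2 | 4, so subgroups of order 2 are possible by Lagrange.
The subgroups of order 2 are: {e, a}; {e, b}; {e, c}.
So G has 3 subgroups of order 2.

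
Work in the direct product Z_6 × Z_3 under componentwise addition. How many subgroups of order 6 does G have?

4

|G| = 18 and 6 | 18, so subgroups of order 6 are possible by Lagrange.
The subgroups of order 6 are: {(0,0), (0,1), (0,2), (3,0), (3,1), (3,2)}; {(0,0), (1,0), (2,0), (3,0), (4,0), (5,0)}; {(0,0), (1,1), (2,2), (3,0), (4,1), (5,2)}; {(0,0), (1,2), (2,1), (3,0), (4,2), (5,1)}.
So G has 4 subgroups of order 6.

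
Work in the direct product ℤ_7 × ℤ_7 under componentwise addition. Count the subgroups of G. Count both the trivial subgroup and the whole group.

10

|G| = 49, so by Lagrange every subgroup order divides 49. Divisors: 1, 7, 49.
Subgroups by order — order 1: 1; order 7: 8; order 49: 1.
Total: 1 + 8 + 1 = 10.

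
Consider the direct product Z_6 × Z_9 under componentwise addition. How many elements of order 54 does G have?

0

An element (a,b) has order lcm(ord(a), ord(b)); count pairs with lcm equal to 54.
Enumerating gives 0 such elements.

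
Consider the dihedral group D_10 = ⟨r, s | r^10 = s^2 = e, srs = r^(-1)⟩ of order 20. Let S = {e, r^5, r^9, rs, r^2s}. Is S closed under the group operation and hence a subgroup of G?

r^9 ∈ S but its inverse r ∉ S, so S is not a subgroup.

No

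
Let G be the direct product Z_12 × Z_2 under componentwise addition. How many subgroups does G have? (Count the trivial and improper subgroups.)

16

|G| = 24, so by Lagrange every subgroup order divides 24. Divisors: 1, 2, 3, 4, 6, 8, 12, 24.
Subgroups by order — order 1: 1; order 2: 3; order 3: 1; order 4: 3; order 6: 3; order 8: 1; order 12: 3; order 24: 1.
Total: 1 + 3 + 1 + 3 + 3 + 1 + 3 + 1 = 16.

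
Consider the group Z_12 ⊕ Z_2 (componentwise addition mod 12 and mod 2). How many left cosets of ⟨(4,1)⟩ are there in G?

|⟨(4,1)⟩| = 6 and |G| = 24.
By Lagrange, [G : H] = |G|/|H| = 24/6 = 4.

4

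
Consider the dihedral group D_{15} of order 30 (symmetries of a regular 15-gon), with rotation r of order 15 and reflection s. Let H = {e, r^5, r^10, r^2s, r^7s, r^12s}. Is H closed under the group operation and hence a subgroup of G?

Yes

|H| = 6 divides |G| = 30, consistent with Lagrange.
H contains the identity, every element's inverse is in H, and H is closed under ·: it is a subgroup.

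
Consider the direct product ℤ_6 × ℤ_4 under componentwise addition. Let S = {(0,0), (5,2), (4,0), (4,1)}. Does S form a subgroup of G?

(4,0) ∈ S but its inverse (2,0) ∉ S, so S is not a subgroup.

No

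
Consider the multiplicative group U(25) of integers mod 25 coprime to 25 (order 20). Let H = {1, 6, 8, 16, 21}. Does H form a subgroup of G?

No

16 ∈ H but its inverse 11 ∉ H, so H is not a subgroup.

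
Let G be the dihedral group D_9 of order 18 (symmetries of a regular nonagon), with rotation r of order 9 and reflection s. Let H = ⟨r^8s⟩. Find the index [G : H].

|⟨r^8s⟩| = 2 and |G| = 18.
By Lagrange, [G : H] = |G|/|H| = 18/2 = 9.

9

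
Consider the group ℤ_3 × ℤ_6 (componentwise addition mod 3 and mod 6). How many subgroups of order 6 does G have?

|G| = 18 and 6 | 18, so subgroups of order 6 are possible by Lagrange.
The subgroups of order 6 are: {(0,0), (0,1), (0,2), (0,3), (0,4), (0,5)}; {(0,0), (0,3), (1,0), (1,3), (2,0), (2,3)}; {(0,0), (0,3), (1,1), (1,4), (2,2), (2,5)}; {(0,0), (0,3), (1,2), (1,5), (2,1), (2,4)}.
So G has 4 subgroups of order 6.

4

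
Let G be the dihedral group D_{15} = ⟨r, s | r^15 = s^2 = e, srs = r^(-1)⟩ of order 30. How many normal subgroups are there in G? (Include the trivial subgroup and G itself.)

G has 28 subgroups. Checking conjugation-invariance by order — order 1: 1/1 normal; order 2: 0/15 normal; order 3: 1/1 normal; order 5: 1/1 normal; order 6: 0/5 normal; order 10: 0/3 normal; order 15: 1/1 normal; order 30: 1/1 normal.
Total normal subgroups: 5.

5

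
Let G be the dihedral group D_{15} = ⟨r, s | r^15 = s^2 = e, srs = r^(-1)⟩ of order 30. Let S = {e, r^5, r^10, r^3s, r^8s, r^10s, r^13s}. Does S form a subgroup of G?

No

|S| = 7 does not divide |G| = 30, so by Lagrange S is not a subgroup.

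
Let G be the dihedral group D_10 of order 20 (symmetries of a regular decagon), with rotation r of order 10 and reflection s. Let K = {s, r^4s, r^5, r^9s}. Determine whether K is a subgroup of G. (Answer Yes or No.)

No

The identity e ∉ K, so K is not a subgroup.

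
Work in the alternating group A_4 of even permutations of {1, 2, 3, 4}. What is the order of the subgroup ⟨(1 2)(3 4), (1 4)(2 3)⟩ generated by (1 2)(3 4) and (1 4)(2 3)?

4

|⟨(1 2)(3 4)⟩| = 2 and |⟨(1 4)(2 3)⟩| = 2, so |H| is a multiple of lcm(2, 2) = 2 and divides |G| = 12.
Closing under the operation: H = {e, (1 2)(3 4), (1 3)(2 4), (1 4)(2 3)}, so |H| = 4.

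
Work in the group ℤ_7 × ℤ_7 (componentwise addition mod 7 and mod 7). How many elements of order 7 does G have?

48

An element (a,b) has order lcm(ord(a), ord(b)); count pairs with lcm equal to 7.
Enumerating gives 48 such elements.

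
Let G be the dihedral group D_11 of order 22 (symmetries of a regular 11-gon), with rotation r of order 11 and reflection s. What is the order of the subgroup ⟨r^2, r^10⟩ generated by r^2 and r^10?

11

|⟨r^2⟩| = 11 and |⟨r^10⟩| = 11, so |H| is a multiple of lcm(11, 11) = 11 and divides |G| = 22.
Closing under the operation: H = {e, r, r^2, r^3, r^4, r^5, r^6, r^7, r^8, r^9, r^10}, so |H| = 11.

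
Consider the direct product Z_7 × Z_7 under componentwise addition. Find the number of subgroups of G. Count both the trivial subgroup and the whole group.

|G| = 49, so by Lagrange every subgroup order divides 49. Divisors: 1, 7, 49.
Subgroups by order — order 1: 1; order 7: 8; order 49: 1.
Total: 1 + 8 + 1 = 10.

10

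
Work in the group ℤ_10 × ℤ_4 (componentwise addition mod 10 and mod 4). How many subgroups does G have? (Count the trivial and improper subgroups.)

|G| = 40, so by Lagrange every subgroup order divides 40. Divisors: 1, 2, 4, 5, 8, 10, 20, 40.
Subgroups by order — order 1: 1; order 2: 3; order 4: 3; order 5: 1; order 8: 1; order 10: 3; order 20: 3; order 40: 1.
Total: 1 + 3 + 3 + 1 + 1 + 3 + 3 + 1 = 16.

16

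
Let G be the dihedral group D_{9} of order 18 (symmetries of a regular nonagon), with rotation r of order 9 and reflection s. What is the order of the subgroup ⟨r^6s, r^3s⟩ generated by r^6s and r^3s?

|⟨r^6s⟩| = 2 and |⟨r^3s⟩| = 2, so |H| is a multiple of lcm(2, 2) = 2 and divides |G| = 18.
Closing under the operation: H = {e, r^3, r^6, s, r^3s, r^6s}, so |H| = 6.

6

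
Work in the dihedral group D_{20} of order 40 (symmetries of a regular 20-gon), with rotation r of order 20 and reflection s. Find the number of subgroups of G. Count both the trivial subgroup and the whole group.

|G| = 40, so by Lagrange every subgroup order divides 40. Divisors: 1, 2, 4, 5, 8, 10, 20, 40.
Subgroups by order — order 1: 1; order 2: 21; order 4: 11; order 5: 1; order 8: 5; order 10: 5; order 20: 3; order 40: 1.
Total: 1 + 21 + 11 + 1 + 5 + 5 + 3 + 1 = 48.

48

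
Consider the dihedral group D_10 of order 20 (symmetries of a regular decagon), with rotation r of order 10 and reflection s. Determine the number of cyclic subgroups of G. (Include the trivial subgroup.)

14

Each element a generates a cyclic subgroup ⟨a⟩; distinct elements may generate the same one (a cyclic group of order d has φ(d) generators).
Cyclic subgroups by order — order 1: 1; order 2: 11; order 5: 1; order 10: 1.
Total: 14.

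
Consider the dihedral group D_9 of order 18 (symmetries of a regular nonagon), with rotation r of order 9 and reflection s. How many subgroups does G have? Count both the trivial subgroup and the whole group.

16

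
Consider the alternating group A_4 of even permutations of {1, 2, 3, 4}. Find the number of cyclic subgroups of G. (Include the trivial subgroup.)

8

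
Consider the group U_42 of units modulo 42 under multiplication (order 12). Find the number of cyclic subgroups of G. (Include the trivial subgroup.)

8

Each element a generates a cyclic subgroup ⟨a⟩; distinct elements may generate the same one (a cyclic group of order d has φ(d) generators).
Cyclic subgroups by order — order 1: 1; order 2: 3; order 3: 1; order 6: 3.
Total: 8.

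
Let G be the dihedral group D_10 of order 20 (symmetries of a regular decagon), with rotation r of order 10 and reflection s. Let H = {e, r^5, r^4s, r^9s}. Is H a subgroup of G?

|H| = 4 divides |G| = 20, consistent with Lagrange.
H contains the identity, every element's inverse is in H, and H is closed under ·: it is a subgroup.

Yes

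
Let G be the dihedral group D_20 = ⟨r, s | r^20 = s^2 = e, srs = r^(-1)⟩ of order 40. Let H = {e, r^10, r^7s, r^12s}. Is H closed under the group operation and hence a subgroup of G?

No

Closure fails: r^12s · r^7s = r^5 ∉ H. So H is not a subgroup.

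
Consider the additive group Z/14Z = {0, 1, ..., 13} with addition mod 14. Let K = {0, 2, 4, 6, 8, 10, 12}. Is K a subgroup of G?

Yes

|K| = 7 divides |G| = 14, consistent with Lagrange.
K contains the identity, every element's inverse is in K, and K is closed under +: it is a subgroup.
In fact K = ⟨2⟩.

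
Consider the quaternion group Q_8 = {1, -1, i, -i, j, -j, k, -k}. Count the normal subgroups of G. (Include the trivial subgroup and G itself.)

G has 6 subgroups. Checking conjugation-invariance by order — order 1: 1/1 normal; order 2: 1/1 normal; order 4: 3/3 normal; order 8: 1/1 normal.
Total normal subgroups: 6.

6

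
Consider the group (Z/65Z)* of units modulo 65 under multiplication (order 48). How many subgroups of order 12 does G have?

7

|G| = 48 and 12 | 48, so subgroups of order 12 are possible by Lagrange.
The subgroups of order 12 are: {1, 6, 11, 16, 21, 31, 36, 41, 46, 51, 56, 61}; {1, 9, 12, 14, 16, 17, 23, 29, 38, 43, 61, 62}; {1, 3, 9, 14, 16, 22, 27, 29, 42, 48, 53, 61}; {1, 4, 9, 14, 16, 29, 36, 49, 51, 56, 61, 64}; … (7 in all).
So G has 7 subgroups of order 12.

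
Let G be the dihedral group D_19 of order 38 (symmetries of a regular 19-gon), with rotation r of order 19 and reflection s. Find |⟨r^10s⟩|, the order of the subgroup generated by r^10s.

2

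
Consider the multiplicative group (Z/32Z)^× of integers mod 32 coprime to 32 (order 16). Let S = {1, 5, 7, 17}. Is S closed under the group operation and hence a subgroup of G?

No

5 ∈ S but its inverse 13 ∉ S, so S is not a subgroup.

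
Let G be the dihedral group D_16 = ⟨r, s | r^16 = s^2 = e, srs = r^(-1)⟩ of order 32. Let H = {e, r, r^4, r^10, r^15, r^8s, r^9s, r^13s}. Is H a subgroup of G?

No

r^4 ∈ H but its inverse r^12 ∉ H, so H is not a subgroup.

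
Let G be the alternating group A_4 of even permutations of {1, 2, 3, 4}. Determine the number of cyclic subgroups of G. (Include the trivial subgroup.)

Group the elements of G by the cyclic subgroup they generate; each cyclic subgroup of order d accounts for φ(d) elements.
Cyclic subgroups by order — order 1: 1; order 2: 3; order 3: 4.
Total: 8.

8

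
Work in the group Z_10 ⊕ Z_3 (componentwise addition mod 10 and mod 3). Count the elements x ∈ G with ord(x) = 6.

An element (a,b) has order lcm(ord(a), ord(b)); count pairs with lcm equal to 6.
Enumerating gives 2 such elements.

2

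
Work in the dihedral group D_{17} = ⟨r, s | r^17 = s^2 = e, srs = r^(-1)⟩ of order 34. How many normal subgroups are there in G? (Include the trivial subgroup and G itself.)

G has 20 subgroups. Checking conjugation-invariance by order — order 1: 1/1 normal; order 2: 0/17 normal; order 17: 1/1 normal; order 34: 1/1 normal.
Total normal subgroups: 3.

3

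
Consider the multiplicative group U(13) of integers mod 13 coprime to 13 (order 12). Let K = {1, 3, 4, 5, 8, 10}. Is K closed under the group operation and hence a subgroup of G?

No

3 ∈ K but its inverse 9 ∉ K, so K is not a subgroup.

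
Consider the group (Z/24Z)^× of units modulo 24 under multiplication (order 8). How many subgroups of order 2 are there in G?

|G| = 8 and 2 | 8, so subgroups of order 2 are possible by Lagrange.
The subgroups of order 2 are: {1, 11}; {1, 13}; {1, 17}; {1, 19}; … (7 in all).
So G has 7 subgroups of order 2.

7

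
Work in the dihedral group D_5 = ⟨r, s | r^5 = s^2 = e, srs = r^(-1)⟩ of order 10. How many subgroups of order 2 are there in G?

|G| = 10 and 2 | 10, so subgroups of order 2 are possible by Lagrange.
The subgroups of order 2 are: {e, r^2s}; {e, r^3s}; {e, r^4s}; {e, rs}; … (5 in all).
So G has 5 subgroups of order 2.

5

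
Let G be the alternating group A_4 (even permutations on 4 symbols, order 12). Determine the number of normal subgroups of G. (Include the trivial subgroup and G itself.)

3

G has 10 subgroups. Checking conjugation-invariance by order — order 1: 1/1 normal; order 2: 0/3 normal; order 3: 0/4 normal; order 4: 1/1 normal; order 12: 1/1 normal.
Total normal subgroups: 3.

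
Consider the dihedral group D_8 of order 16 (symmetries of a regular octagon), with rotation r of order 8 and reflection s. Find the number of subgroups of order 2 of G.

9

|G| = 16 and 2 | 16, so subgroups of order 2 are possible by Lagrange.
The subgroups of order 2 are: {e, r^2s}; {e, r^3s}; {e, r^4}; {e, r^4s}; … (9 in all).
So G has 9 subgroups of order 2.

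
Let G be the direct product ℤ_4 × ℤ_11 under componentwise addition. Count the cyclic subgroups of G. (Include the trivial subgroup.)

6

A cyclic subgroup of order d is generated by each of its φ(d) elements of order d, so the cyclic subgroups of order d number (#elements of order d)/φ(d).
Cyclic subgroups by order — order 1: 1; order 2: 1; order 4: 1; order 11: 1; order 22: 1; order 44: 1.
Total: 6.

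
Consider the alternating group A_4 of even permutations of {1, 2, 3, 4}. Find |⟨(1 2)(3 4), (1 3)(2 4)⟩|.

4

|⟨(1 2)(3 4)⟩| = 2 and |⟨(1 3)(2 4)⟩| = 2, so |H| is a multiple of lcm(2, 2) = 2 and divides |G| = 12.
Closing under the operation: H = {e, (1 2)(3 4), (1 3)(2 4), (1 4)(2 3)}, so |H| = 4.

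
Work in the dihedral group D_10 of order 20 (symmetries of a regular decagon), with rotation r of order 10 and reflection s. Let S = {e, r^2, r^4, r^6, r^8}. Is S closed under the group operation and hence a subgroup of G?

Yes

|S| = 5 divides |G| = 20, consistent with Lagrange.
S contains the identity, every element's inverse is in S, and S is closed under ·: it is a subgroup.
In fact S = ⟨r^4⟩.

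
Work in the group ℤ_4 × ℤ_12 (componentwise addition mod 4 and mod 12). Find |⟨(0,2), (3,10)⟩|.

24

|⟨(0,2)⟩| = 6 and |⟨(3,10)⟩| = 12, so |H| is a multiple of lcm(6, 12) = 12 and divides |G| = 48.
Closing under the operation: H = {(0,0), (0,2), (0,4), (0,6), (0,8), (0,10), (1,0), (1,2), (1,4), (1,6), (1,8), (1,10), (2,0), (2,2), (2,4), (2,6), (2,8), (2,10), (3,0), (3,2), (3,4), (3,6), (3,8), (3,10)}, so |H| = 24.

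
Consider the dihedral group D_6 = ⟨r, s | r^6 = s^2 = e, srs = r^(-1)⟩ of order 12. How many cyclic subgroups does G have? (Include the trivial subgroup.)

A cyclic subgroup of order d is generated by each of its φ(d) elements of order d, so the cyclic subgroups of order d number (#elements of order d)/φ(d).
Cyclic subgroups by order — order 1: 1; order 2: 7; order 3: 1; order 6: 1.
Total: 10.

10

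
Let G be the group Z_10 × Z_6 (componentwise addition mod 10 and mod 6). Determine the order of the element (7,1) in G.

30

The order of (7,1) in Z_10 × Z_6 is lcm(ord(7) in Z_10, ord(1) in Z_6).
ord(7) = 10 and ord(1) = 6, so |⟨(7,1)⟩| = lcm(10, 6) = 30.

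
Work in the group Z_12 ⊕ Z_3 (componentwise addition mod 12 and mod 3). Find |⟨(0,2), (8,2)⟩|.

|⟨(0,2)⟩| = 3 and |⟨(8,2)⟩| = 3, so |H| is a multiple of lcm(3, 3) = 3 and divides |G| = 36.
Closing under the operation: H = {(0,0), (0,1), (0,2), (4,0), (4,1), (4,2), (8,0), (8,1), (8,2)}, so |H| = 9.

9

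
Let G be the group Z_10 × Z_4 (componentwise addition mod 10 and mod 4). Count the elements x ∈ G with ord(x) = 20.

An element (a,b) has order lcm(ord(a), ord(b)); count pairs with lcm equal to 20.
Enumerating gives 16 such elements.

16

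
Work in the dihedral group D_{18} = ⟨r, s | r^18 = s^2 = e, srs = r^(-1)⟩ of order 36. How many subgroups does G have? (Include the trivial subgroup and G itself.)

|G| = 36, so by Lagrange every subgroup order divides 36. Divisors: 1, 2, 3, 4, 6, 9, 12, 18, 36.
Subgroups by order — order 1: 1; order 2: 19; order 3: 1; order 4: 9; order 6: 7; order 9: 1; order 12: 3; order 18: 3; order 36: 1.
Total: 1 + 19 + 1 + 9 + 7 + 1 + 3 + 3 + 1 = 45.

45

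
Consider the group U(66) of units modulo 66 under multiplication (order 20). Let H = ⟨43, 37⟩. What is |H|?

10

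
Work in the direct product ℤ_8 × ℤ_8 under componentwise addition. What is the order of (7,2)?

The order of (7,2) in Z_8 × Z_8 is lcm(ord(7) in Z_8, ord(2) in Z_8).
ord(7) = 8 and ord(2) = 4, so |⟨(7,2)⟩| = lcm(8, 4) = 8.

8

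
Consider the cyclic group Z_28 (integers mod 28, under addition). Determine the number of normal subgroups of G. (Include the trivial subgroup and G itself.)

6

G is abelian, so every subgroup is normal.
G has 6 subgroups in total, hence 6 normal subgroups.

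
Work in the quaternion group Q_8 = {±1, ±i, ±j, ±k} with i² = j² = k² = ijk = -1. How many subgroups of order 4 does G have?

|G| = 8 and 4 | 8, so subgroups of order 4 are possible by Lagrange.
The subgroups of order 4 are: {1, -1, i, -i}; {1, -1, j, -j}; {1, -1, k, -k}.
So G has 3 subgroups of order 4.

3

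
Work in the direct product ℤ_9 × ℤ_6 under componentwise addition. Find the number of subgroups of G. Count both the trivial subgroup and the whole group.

20

|G| = 54, so by Lagrange every subgroup order divides 54. Divisors: 1, 2, 3, 6, 9, 18, 27, 54.
Subgroups by order — order 1: 1; order 2: 1; order 3: 4; order 6: 4; order 9: 4; order 18: 4; order 27: 1; order 54: 1.
Total: 1 + 1 + 4 + 4 + 4 + 4 + 1 + 1 = 20.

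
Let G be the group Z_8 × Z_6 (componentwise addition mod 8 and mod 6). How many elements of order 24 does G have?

16

An element (a,b) has order lcm(ord(a), ord(b)); count pairs with lcm equal to 24.
Enumerating gives 16 such elements.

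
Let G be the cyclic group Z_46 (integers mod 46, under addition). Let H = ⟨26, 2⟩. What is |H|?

|⟨26⟩| = 23 and |⟨2⟩| = 23, so |H| is a multiple of lcm(23, 23) = 23 and divides |G| = 46.
Closing under the operation: H = {0, 2, 4, 6, 8, 10, 12, 14, 16, 18, 20, 22, 24, 26, 28, 30, 32, 34, 36, 38, 40, 42, 44}, so |H| = 23.

23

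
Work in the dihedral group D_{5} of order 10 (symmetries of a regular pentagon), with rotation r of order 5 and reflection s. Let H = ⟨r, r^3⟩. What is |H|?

|⟨r⟩| = 5 and |⟨r^3⟩| = 5, so |H| is a multiple of lcm(5, 5) = 5 and divides |G| = 10.
Closing under the operation: H = {e, r, r^2, r^3, r^4}, so |H| = 5.

5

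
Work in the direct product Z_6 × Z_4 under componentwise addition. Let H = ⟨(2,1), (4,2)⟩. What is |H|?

|⟨(2,1)⟩| = 12 and |⟨(4,2)⟩| = 6, so |H| is a multiple of lcm(12, 6) = 12 and divides |G| = 24.
Closing under the operation: H = {(0,0), (0,1), (0,2), (0,3), (2,0), (2,1), (2,2), (2,3), (4,0), (4,1), (4,2), (4,3)}, so |H| = 12.

12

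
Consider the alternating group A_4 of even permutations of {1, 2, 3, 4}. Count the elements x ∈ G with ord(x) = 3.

The elements of order 3 are: (2 3 4), (2 4 3), (1 2 3), (1 2 4), (1 3 2), (1 3 4), (1 4 2), (1 4 3).
That's 8.

8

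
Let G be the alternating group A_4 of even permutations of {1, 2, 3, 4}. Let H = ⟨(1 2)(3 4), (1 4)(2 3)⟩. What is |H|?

4

|⟨(1 2)(3 4)⟩| = 2 and |⟨(1 4)(2 3)⟩| = 2, so |H| is a multiple of lcm(2, 2) = 2 and divides |G| = 12.
Closing under the operation: H = {e, (1 2)(3 4), (1 3)(2 4), (1 4)(2 3)}, so |H| = 4.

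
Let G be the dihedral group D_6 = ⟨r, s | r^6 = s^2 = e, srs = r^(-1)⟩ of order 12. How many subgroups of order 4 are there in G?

3

|G| = 12 and 4 | 12, so subgroups of order 4 are possible by Lagrange.
The subgroups of order 4 are: {e, r^3, r^2s, r^5s}; {e, r^3, s, r^3s}; {e, r^3, rs, r^4s}.
So G has 3 subgroups of order 4.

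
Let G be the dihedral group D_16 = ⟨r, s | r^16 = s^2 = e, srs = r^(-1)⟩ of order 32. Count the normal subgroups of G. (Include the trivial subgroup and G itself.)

G has 36 subgroups. Checking conjugation-invariance by order — order 1: 1/1 normal; order 2: 1/17 normal; order 4: 1/9 normal; order 8: 1/5 normal; order 16: 3/3 normal; order 32: 1/1 normal.
Total normal subgroups: 8.

8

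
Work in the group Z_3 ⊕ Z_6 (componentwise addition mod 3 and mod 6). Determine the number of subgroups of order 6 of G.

|G| = 18 and 6 | 18, so subgroups of order 6 are possible by Lagrange.
The subgroups of order 6 are: {(0,0), (0,1), (0,2), (0,3), (0,4), (0,5)}; {(0,0), (0,3), (1,0), (1,3), (2,0), (2,3)}; {(0,0), (0,3), (1,1), (1,4), (2,2), (2,5)}; {(0,0), (0,3), (1,2), (1,5), (2,1), (2,4)}.
So G has 4 subgroups of order 6.

4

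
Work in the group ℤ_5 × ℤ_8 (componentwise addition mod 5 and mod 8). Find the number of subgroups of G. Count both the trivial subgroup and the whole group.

|G| = 40, so by Lagrange every subgroup order divides 40. Divisors: 1, 2, 4, 5, 8, 10, 20, 40.
Subgroups by order — order 1: 1; order 2: 1; order 4: 1; order 5: 1; order 8: 1; order 10: 1; order 20: 1; order 40: 1.
Total: 1 + 1 + 1 + 1 + 1 + 1 + 1 + 1 = 8.

8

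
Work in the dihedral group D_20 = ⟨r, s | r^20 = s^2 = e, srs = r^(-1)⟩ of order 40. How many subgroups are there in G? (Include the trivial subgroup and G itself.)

|G| = 40, so by Lagrange every subgroup order divides 40. Divisors: 1, 2, 4, 5, 8, 10, 20, 40.
Subgroups by order — order 1: 1; order 2: 21; order 4: 11; order 5: 1; order 8: 5; order 10: 5; order 20: 3; order 40: 1.
Total: 1 + 21 + 11 + 1 + 5 + 5 + 3 + 1 = 48.

48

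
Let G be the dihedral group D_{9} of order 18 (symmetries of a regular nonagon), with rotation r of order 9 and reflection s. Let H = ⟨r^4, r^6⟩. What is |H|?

9

|⟨r^4⟩| = 9 and |⟨r^6⟩| = 3, so |H| is a multiple of lcm(9, 3) = 9 and divides |G| = 18.
Closing under the operation: H = {e, r, r^2, r^3, r^4, r^5, r^6, r^7, r^8}, so |H| = 9.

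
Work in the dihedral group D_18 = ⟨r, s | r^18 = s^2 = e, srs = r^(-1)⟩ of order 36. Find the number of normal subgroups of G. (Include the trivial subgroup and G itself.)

9

G has 45 subgroups. Checking conjugation-invariance by order — order 1: 1/1 normal; order 2: 1/19 normal; order 3: 1/1 normal; order 4: 0/9 normal; order 6: 1/7 normal; order 9: 1/1 normal; order 12: 0/3 normal; order 18: 3/3 normal; order 36: 1/1 normal.
Total normal subgroups: 9.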